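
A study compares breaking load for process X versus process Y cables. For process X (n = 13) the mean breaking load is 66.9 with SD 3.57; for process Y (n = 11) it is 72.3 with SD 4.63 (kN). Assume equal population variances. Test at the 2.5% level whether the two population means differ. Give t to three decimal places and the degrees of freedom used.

Let group 1 = process X, group 2 = process Y. H0: μ_1 = μ_2; H1: μ_1 ≠ μ_2 (two-sample pooled-variance t-test, two-sided).
s_p² = [(13−1)·3.57² + (11−1)·4.63²]/(13+11−2) = 16.6958
t = (66.9 − 72.3)/√[16.6958·(1/13 + 1/11)] = -3.226
df = n₁ + n₂ − 2 = 22
Two-sided p-value ≈ 0.0039
Since p ≈ 0.0039 < α = 0.025, reject H0; the data support H1.

t = -3.226, df = 22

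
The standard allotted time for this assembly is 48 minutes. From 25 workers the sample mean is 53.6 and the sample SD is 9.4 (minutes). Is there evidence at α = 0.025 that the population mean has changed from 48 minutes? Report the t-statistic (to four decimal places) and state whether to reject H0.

H0: μ = 48; H1: μ ≠ 48 (one-sample t-test, two-sided).
t = (x̄ − μ₀)/(s/√n) = (53.6 − 48)/(9.4/√25) = 2.9787
df = n − 1 = 24
Two-sided p-value ≈ 0.0065
Since p ≈ 0.0065 < α = 0.025, reject H0; the evidence is statistically significant.

t = 2.9787; reject H0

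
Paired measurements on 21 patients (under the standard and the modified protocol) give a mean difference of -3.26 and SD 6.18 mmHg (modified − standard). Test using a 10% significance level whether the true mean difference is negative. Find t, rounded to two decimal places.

H0: μ_d = 0; H1: μ_d < 0 (paired t-test on the differences, left-tailed).
t = d̄/(s_d/√n) = -3.26/(6.18/√21) = -2.42
df = n − 1 = 20
p-value = P(T ≤ -2.42) ≈ 0.013
Since p ≈ 0.013 < α = 0.1, reject H0; the data support H1.

-2.42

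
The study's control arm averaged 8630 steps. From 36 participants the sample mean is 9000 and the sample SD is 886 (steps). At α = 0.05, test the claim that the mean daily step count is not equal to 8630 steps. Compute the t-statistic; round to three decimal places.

H0: μ = 8630; H1: μ ≠ 8630 (one-sample t-test, two-sided).
t = (x̄ − μ₀)/(s/√n) = (9000 − 8630)/(886/√36) = 2.506
df = n − 1 = 35
Two-sided p-value ≈ 0.0170
Since p ≈ 0.0170 < α = 0.05, reject H0; the data support H1.

2.506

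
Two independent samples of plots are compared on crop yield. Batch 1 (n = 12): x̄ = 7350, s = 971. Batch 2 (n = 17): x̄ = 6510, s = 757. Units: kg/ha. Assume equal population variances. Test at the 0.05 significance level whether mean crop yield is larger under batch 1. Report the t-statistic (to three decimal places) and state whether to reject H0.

Let group 1 = batch 1, group 2 = batch 2. H0: μ_1 = μ_2; H1: μ_1 > μ_2 (two-sample pooled-variance t-test, right-tailed).
s_p² = [(12−1)·971² + (17−1)·757²]/(12+17−2) = 723705
t = (7350 − 6510)/√[723705·(1/12 + 1/17)] = 2.619
df = n₁ + n₂ − 2 = 27
p-value = P(T ≥ 2.619) ≈ 0.0071
Since p ≈ 0.0071 < α = 0.05, reject H0; the data support H1.

t = 2.619; reject H0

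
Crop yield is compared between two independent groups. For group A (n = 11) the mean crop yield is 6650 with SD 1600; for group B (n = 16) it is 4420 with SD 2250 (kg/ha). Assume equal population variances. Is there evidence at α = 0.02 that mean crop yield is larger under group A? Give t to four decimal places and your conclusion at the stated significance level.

t = 2.8251; reject H0

Let group 1 = group A, group 2 = group B. H0: μ_1 = μ_2; H1: μ_1 > μ_2 (two-sample pooled-variance t-test, right-tailed).
s_p² = [(11−1)·1600² + (16−1)·2250²]/(11+16−2) = 4061500
t = (6650 − 4420)/√[4061500·(1/11 + 1/16)] = 2.8251
df = n₁ + n₂ − 2 = 25
p-value = P(T ≥ 2.8251) ≈ 0.0046
Since p ≈ 0.0046 < α = 0.02, reject H0; the evidence is statistically significant.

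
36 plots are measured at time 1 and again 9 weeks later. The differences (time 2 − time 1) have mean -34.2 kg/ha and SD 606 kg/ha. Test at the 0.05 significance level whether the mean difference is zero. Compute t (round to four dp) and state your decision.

t = -0.3386; fail to reject H0

H0: μ_d = 0; H1: μ_d ≠ 0 (paired t-test on the differences, two-sided).
t = d̄/(s_d/√n) = -34.2/(606/√36) = -0.3386
df = n − 1 = 35
Two-sided p-value ≈ 0.7369
Since p ≈ 0.7369 > α = 0.05, fail to reject H0; the data do not provide sufficient evidence against H0.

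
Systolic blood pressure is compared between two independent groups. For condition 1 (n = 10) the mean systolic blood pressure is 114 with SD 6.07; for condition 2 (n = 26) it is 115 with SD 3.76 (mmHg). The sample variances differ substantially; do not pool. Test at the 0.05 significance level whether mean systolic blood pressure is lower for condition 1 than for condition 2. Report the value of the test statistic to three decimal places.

Let group 1 = condition 1, group 2 = condition 2. H0: μ_1 = μ_2; H1: μ_1 < μ_2 (Welch's two-sample t-test, left-tailed).
t = (x̄_1 − x̄_2)/√(s_1²/n_1 + s_2²/n_2) = (114 − 115)/√(6.07²/10 + 3.76²/26) = -0.486
Welch–Satterthwaite df ≈ 11.76
p-value = P(T ≤ -0.486) ≈ 0.3178
Since p ≈ 0.3178 > α = 0.05, fail to reject H0; the data do not provide sufficient evidence against H0.

-0.486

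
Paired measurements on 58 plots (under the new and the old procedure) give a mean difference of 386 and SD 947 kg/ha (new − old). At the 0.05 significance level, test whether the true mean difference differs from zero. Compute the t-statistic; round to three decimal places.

3.104

H0: μ_d = 0; H1: μ_d ≠ 0 (paired t-test on the differences, two-sided).
t = d̄/(s_d/√n) = 386/(947/√58) = 3.104
df = n − 1 = 57
Two-sided p-value ≈ 0.0030
Since p ≈ 0.0030 < α = 0.05, reject H0; the evidence is statistically significant.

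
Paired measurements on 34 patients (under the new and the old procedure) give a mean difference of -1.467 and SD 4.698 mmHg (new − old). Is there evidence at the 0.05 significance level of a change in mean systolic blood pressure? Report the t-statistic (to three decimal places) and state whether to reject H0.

H0: μ_d = 0; H1: μ_d ≠ 0 (paired t-test on the differences, two-sided).
t = d̄/(s_d/√n) = -1.467/(4.698/√34) = -1.821
df = n − 1 = 33
Two-sided p-value ≈ 0.078
Since p ≈ 0.078 > α = 0.05, fail to reject H0; the data do not provide sufficient evidence against H0.

t = -1.821; fail to reject H0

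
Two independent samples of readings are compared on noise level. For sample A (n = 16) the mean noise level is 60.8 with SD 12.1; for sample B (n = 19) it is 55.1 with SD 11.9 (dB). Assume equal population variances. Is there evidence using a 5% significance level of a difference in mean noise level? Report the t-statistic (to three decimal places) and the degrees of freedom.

Let group 1 = sample A, group 2 = sample B. H0: μ_1 = μ_2; H1: μ_1 ≠ μ_2 (two-sample pooled-variance t-test, two-sided).
s_p² = [(16−1)·12.1² + (19−1)·11.9²]/(16+19−2) = 143.792
t = (60.8 − 55.1)/√[143.792·(1/16 + 1/19)] = 1.401
df = n₁ + n₂ − 2 = 33
Two-sided p-value ≈ 0.1706
Since p ≈ 0.1706 > α = 0.05, fail to reject H0; the evidence is not statistically significant.

t = 1.401, df = 33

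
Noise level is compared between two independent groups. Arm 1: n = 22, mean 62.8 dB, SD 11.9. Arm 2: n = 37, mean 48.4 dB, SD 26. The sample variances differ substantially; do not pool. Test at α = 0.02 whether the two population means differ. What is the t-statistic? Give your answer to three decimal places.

2.897

Let group 1 = arm 1, group 2 = arm 2. H0: μ_1 = μ_2; H1: μ_1 ≠ μ_2 (Welch's two-sample t-test, two-sided).
t = (x̄_1 − x̄_2)/√(s_1²/n_1 + s_2²/n_2) = (62.8 − 48.4)/√(11.9²/22 + 26²/37) = 2.897
Welch–Satterthwaite df ≈ 54.28
Two-sided p-value ≈ 0.005
Since p ≈ 0.005 < α = 0.02, reject H0; the evidence is statistically significant.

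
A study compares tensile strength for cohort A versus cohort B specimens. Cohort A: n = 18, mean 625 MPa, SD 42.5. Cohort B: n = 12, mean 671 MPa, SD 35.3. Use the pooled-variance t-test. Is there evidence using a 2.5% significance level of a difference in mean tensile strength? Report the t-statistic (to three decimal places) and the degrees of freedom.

Let group 1 = cohort A, group 2 = cohort B. H0: μ_1 = μ_2; H1: μ_1 ≠ μ_2 (two-sample pooled-variance t-test, two-sided).
s_p² = [(18−1)·42.5² + (12−1)·35.3²]/(18+12−2) = 1586.19
t = (625 − 671)/√[1586.19·(1/18 + 1/12)] = -3.099
df = n₁ + n₂ − 2 = 28
Two-sided p-value ≈ 0.0044
Since p ≈ 0.0044 < α = 0.025, reject H0; the data support H1.

t = -3.099, df = 28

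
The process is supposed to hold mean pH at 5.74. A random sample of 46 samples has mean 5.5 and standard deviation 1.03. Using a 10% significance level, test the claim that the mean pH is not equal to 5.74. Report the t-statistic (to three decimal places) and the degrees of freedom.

t = -1.580, df = 45

H0: μ = 5.74; H1: μ ≠ 5.74 (one-sample t-test, two-sided).
t = (x̄ − μ₀)/(s/√n) = (5.5 − 5.74)/(1.03/√46) = -1.580
df = n − 1 = 45
Two-sided p-value ≈ 0.1210
Since p ≈ 0.1210 > α = 0.1, fail to reject H0; the data do not provide sufficient evidence against H0.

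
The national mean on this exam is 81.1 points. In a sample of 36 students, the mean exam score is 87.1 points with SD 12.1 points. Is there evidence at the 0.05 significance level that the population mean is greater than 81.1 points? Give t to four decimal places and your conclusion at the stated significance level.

t = 2.9752; reject H0

H0: μ = 81.1; H1: μ > 81.1 (one-sample t-test, right-tailed).
t = (x̄ − μ₀)/(s/√n) = (87.1 − 81.1)/(12.1/√36) = 2.9752
df = n − 1 = 35
p-value = P(T ≥ 2.9752) ≈ 0.0026
Since p ≈ 0.0026 < α = 0.05, reject H0; the data support H1.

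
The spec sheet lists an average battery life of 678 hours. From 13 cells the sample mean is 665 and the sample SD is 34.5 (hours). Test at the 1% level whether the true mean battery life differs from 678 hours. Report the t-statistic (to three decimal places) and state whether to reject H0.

t = -1.359; fail to reject H0

H0: μ = 678; H1: μ ≠ 678 (one-sample t-test, two-sided).
t = (x̄ − μ₀)/(s/√n) = (665 − 678)/(34.5/√13) = -1.359
df = n − 1 = 12
Two-sided p-value ≈ 0.199
Since p ≈ 0.199 > α = 0.01, fail to reject H0; the evidence is not statistically significant.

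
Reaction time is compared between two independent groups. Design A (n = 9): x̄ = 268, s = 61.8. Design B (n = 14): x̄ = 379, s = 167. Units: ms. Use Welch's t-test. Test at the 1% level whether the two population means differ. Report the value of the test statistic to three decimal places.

Let group 1 = design A, group 2 = design B. H0: μ_1 = μ_2; H1: μ_1 ≠ μ_2 (Welch's two-sample t-test, two-sided).
t = (x̄_1 − x̄_2)/√(s_1²/n_1 + s_2²/n_2) = (268 − 379)/√(61.8²/9 + 167²/14) = -2.258
Welch–Satterthwaite df ≈ 17.81
Two-sided p-value ≈ 0.0367
Since p ≈ 0.0367 > α = 0.01, fail to reject H0; the data do not provide sufficient evidence against H0.

-2.258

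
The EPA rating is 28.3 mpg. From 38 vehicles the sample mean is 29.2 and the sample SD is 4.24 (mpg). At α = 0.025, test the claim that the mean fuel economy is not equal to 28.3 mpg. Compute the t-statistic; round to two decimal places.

H0: μ = 28.3; H1: μ ≠ 28.3 (one-sample t-test, two-sided).
t = (x̄ − μ₀)/(s/√n) = (29.2 − 28.3)/(4.24/√38) = 1.31
df = n − 1 = 37
Two-sided p-value ≈ 0.1988
Since p ≈ 0.1988 > α = 0.025, fail to reject H0; the evidence is not statistically significant.

1.31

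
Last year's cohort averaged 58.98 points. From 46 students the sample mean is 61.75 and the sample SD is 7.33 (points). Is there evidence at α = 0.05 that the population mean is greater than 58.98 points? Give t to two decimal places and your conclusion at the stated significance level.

H0: μ = 58.98; H1: μ > 58.98 (one-sample t-test, right-tailed).
t = (x̄ − μ₀)/(s/√n) = (61.75 − 58.98)/(7.33/√46) = 2.56
df = n − 1 = 45
p-value = P(T ≥ 2.56) ≈ 0.0069
Since p ≈ 0.0069 < α = 0.05, reject H0; the data support H1.

t = 2.56; reject H0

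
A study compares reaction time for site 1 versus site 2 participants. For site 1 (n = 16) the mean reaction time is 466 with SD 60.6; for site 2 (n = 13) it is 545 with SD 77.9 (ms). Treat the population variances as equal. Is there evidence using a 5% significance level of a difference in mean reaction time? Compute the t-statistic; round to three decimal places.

-3.074

Let group 1 = site 1, group 2 = site 2. H0: μ_1 = μ_2; H1: μ_1 ≠ μ_2 (two-sample pooled-variance t-test, two-sided).
s_p² = [(16−1)·60.6² + (13−1)·77.9²]/(16+13−2) = 4737.27
t = (466 − 545)/√[4737.27·(1/16 + 1/13)] = -3.074
df = n₁ + n₂ − 2 = 27
Two-sided p-value ≈ 0.005
Since p ≈ 0.005 < α = 0.05, reject H0; the data support H1.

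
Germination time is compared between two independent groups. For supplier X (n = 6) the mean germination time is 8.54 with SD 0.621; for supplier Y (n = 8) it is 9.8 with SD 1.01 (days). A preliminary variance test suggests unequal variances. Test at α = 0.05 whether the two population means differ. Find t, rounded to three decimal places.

-2.877

Let group 1 = supplier X, group 2 = supplier Y. H0: μ_1 = μ_2; H1: μ_1 ≠ μ_2 (Welch's two-sample t-test, two-sided).
t = (x̄_1 − x̄_2)/√(s_1²/n_1 + s_2²/n_2) = (8.54 − 9.8)/√(0.621²/6 + 1.01²/8) = -2.877
Welch–Satterthwaite df ≈ 11.68
Two-sided p-value ≈ 0.0142
Since p ≈ 0.0142 < α = 0.05, reject H0; the data support H1.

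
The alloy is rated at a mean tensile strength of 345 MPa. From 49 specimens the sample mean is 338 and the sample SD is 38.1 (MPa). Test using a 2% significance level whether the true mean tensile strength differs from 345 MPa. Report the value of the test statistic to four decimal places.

H0: μ = 345; H1: μ ≠ 345 (one-sample t-test, two-sided).
t = (x̄ − μ₀)/(s/√n) = (338 − 345)/(38.1/√49) = -1.2861
df = n − 1 = 48
Two-sided p-value ≈ 0.205
Since p ≈ 0.205 > α = 0.02, fail to reject H0; the data do not provide sufficient evidence against H0.

-1.2861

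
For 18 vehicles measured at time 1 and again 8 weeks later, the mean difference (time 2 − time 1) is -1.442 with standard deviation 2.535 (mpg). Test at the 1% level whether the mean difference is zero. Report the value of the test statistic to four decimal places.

H0: μ_d = 0; H1: μ_d ≠ 0 (paired t-test on the differences, two-sided).
t = d̄/(s_d/√n) = -1.442/(2.535/√18) = -2.4134
df = n − 1 = 17
Two-sided p-value ≈ 0.0274
Since p ≈ 0.0274 > α = 0.01, fail to reject H0; the evidence is not statistically significant.

-2.4134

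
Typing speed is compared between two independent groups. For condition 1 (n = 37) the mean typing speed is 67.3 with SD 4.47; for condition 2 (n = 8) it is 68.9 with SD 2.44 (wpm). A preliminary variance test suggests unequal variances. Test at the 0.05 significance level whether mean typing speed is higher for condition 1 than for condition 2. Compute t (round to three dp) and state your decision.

Let group 1 = condition 1, group 2 = condition 2. H0: μ_1 = μ_2; H1: μ_1 > μ_2 (Welch's two-sample t-test, right-tailed).
t = (x̄_1 − x̄_2)/√(s_1²/n_1 + s_2²/n_2) = (67.3 − 68.9)/√(4.47²/37 + 2.44²/8) = -1.412
Welch–Satterthwaite df ≈ 18.91
p-value = P(T ≥ -1.412) ≈ 0.9129
Since p ≈ 0.9129 > α = 0.05, fail to reject H0; the evidence is not statistically significant.

t = -1.412; fail to reject H0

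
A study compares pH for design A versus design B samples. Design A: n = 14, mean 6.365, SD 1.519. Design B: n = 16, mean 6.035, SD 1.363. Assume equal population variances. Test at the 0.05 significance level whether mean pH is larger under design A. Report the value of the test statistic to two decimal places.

0.63

Let group 1 = design A, group 2 = design B. H0: μ_1 = μ_2; H1: μ_1 > μ_2 (two-sample pooled-variance t-test, right-tailed).
s_p² = [(14−1)·1.519² + (16−1)·1.363²]/(14+16−2) = 2.06651
t = (6.365 − 6.035)/√[2.06651·(1/14 + 1/16)] = 0.63
df = n₁ + n₂ − 2 = 28
p-value = P(T ≥ 0.63) ≈ 0.268
Since p ≈ 0.268 > α = 0.05, fail to reject H0; the evidence is not statistically significant.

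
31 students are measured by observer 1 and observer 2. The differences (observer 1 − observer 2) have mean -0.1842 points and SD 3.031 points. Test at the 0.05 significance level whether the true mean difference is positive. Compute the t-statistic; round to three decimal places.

-0.338

H0: μ_d = 0; H1: μ_d > 0 (paired t-test on the differences, right-tailed).
t = d̄/(s_d/√n) = -0.1842/(3.031/√31) = -0.338
df = n − 1 = 30
p-value = P(T ≥ -0.338) ≈ 0.631
Since p ≈ 0.631 > α = 0.05, fail to reject H0; the evidence is not statistically significant.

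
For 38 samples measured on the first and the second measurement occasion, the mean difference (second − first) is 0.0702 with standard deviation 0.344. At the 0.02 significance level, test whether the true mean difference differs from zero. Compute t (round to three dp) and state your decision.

t = 1.258; fail to reject H0

H0: μ_d = 0; H1: μ_d ≠ 0 (paired t-test on the differences, two-sided).
t = d̄/(s_d/√n) = 0.0702/(0.344/√38) = 1.258
df = n − 1 = 37
Two-sided p-value ≈ 0.216
Since p ≈ 0.216 > α = 0.02, fail to reject H0; the data do not provide sufficient evidence against H0.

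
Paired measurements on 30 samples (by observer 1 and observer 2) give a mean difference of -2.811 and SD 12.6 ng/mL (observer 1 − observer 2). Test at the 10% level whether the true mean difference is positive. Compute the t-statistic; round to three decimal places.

-1.222

H0: μ_d = 0; H1: μ_d > 0 (paired t-test on the differences, right-tailed).
t = d̄/(s_d/√n) = -2.811/(12.6/√30) = -1.222
df = n − 1 = 29
p-value = P(T ≥ -1.222) ≈ 0.8842
Since p ≈ 0.8842 > α = 0.1, fail to reject H0; the evidence is not statistically significant.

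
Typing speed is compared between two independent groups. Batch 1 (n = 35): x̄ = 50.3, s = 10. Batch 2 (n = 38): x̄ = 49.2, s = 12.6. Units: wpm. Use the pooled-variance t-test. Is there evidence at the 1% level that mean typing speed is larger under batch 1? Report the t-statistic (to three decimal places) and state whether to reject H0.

Let group 1 = batch 1, group 2 = batch 2. H0: μ_1 = μ_2; H1: μ_1 > μ_2 (two-sample pooled-variance t-test, right-tailed).
s_p² = [(35−1)·10² + (38−1)·12.6²]/(35+38−2) = 130.621
t = (50.3 − 49.2)/√[130.621·(1/35 + 1/38)] = 0.411
df = n₁ + n₂ − 2 = 71
p-value = P(T ≥ 0.411) ≈ 0.341
Since p ≈ 0.341 > α = 0.01, fail to reject H0; the data do not provide sufficient evidence against H0.

t = 0.411; fail to reject H0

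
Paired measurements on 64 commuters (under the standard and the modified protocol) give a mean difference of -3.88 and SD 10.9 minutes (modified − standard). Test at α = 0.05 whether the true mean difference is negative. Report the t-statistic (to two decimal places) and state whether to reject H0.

H0: μ_d = 0; H1: μ_d < 0 (paired t-test on the differences, left-tailed).
t = d̄/(s_d/√n) = -3.88/(10.9/√64) = -2.85
df = n − 1 = 63
p-value = P(T ≤ -2.85) ≈ 0.0030
Since p ≈ 0.0030 < α = 0.05, reject H0; the data support H1.

t = -2.85; reject H0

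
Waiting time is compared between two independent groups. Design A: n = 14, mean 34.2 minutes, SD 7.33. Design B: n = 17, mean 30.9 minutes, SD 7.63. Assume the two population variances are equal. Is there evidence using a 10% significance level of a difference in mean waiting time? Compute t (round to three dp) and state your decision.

t = 1.220; fail to reject H0

Let group 1 = design A, group 2 = design B. H0: μ_1 = μ_2; H1: μ_1 ≠ μ_2 (two-sample pooled-variance t-test, two-sided).
s_p² = [(14−1)·7.33² + (17−1)·7.63²]/(14+17−2) = 56.205
t = (34.2 − 30.9)/√[56.205·(1/14 + 1/17)] = 1.220
df = n₁ + n₂ − 2 = 29
Two-sided p-value ≈ 0.232
Since p ≈ 0.232 > α = 0.1, fail to reject H0; the evidence is not statistically significant.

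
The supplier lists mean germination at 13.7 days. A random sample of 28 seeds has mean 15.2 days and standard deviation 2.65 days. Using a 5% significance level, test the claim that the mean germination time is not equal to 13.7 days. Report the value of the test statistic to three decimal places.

2.995

H0: μ = 13.7; H1: μ ≠ 13.7 (one-sample t-test, two-sided).
t = (x̄ − μ₀)/(s/√n) = (15.2 − 13.7)/(2.65/√28) = 2.995
df = n − 1 = 27
Two-sided p-value ≈ 0.0058
Since p ≈ 0.0058 < α = 0.05, reject H0; the evidence is statistically significant.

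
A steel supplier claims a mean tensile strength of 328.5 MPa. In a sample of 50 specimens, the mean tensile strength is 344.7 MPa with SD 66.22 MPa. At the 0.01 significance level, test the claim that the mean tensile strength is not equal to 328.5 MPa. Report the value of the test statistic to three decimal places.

1.730

H0: μ = 328.5; H1: μ ≠ 328.5 (one-sample t-test, two-sided).
t = (x̄ − μ₀)/(s/√n) = (344.7 − 328.5)/(66.22/√50) = 1.730
df = n − 1 = 49
Two-sided p-value ≈ 0.0900
Since p ≈ 0.0900 > α = 0.01, fail to reject H0; the evidence is not statistically significant.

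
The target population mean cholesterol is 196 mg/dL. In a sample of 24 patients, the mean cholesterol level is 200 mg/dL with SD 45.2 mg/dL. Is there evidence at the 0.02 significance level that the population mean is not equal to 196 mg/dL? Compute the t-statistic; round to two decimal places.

0.43

H0: μ = 196; H1: μ ≠ 196 (one-sample t-test, two-sided).
t = (x̄ − μ₀)/(s/√n) = (200 − 196)/(45.2/√24) = 0.43
df = n − 1 = 23
Two-sided p-value ≈ 0.6687
Since p ≈ 0.6687 > α = 0.02, fail to reject H0; the evidence is not statistically significant.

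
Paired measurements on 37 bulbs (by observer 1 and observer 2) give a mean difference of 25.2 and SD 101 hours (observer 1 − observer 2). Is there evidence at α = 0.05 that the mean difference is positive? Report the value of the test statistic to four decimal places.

1.5177

H0: μ_d = 0; H1: μ_d > 0 (paired t-test on the differences, right-tailed).
t = d̄/(s_d/√n) = 25.2/(101/√37) = 1.5177
df = n − 1 = 36
p-value = P(T ≥ 1.5177) ≈ 0.069
Since p ≈ 0.069 > α = 0.05, fail to reject H0; the evidence is not statistically significant.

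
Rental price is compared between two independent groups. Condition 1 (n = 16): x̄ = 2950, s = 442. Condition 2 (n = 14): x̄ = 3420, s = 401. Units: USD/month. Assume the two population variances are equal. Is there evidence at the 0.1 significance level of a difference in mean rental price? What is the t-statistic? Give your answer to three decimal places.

Let group 1 = condition 1, group 2 = condition 2. H0: μ_1 = μ_2; H1: μ_1 ≠ μ_2 (two-sample pooled-variance t-test, two-sided).
s_p² = [(16−1)·442² + (14−1)·401²]/(16+14−2) = 179317
t = (2950 − 3420)/√[179317·(1/16 + 1/14)] = -3.033
df = n₁ + n₂ − 2 = 28
Two-sided p-value ≈ 0.0052
Since p ≈ 0.0052 < α = 0.1, reject H0; the evidence is statistically significant.

-3.033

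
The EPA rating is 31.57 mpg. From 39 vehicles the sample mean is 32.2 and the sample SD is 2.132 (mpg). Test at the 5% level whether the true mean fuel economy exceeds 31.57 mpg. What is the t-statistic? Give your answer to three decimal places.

H0: μ = 31.57; H1: μ > 31.57 (one-sample t-test, right-tailed).
t = (x̄ − μ₀)/(s/√n) = (32.2 − 31.57)/(2.132/√39) = 1.845
df = n − 1 = 38
p-value = P(T ≥ 1.845) ≈ 0.036
Since p ≈ 0.036 < α = 0.05, reject H0; the data support H1.

1.845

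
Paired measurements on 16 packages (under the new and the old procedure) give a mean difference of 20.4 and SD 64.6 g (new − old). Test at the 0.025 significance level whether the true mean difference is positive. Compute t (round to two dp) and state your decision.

t = 1.26; fail to reject H0

H0: μ_d = 0; H1: μ_d > 0 (paired t-test on the differences, right-tailed).
t = d̄/(s_d/√n) = 20.4/(64.6/√16) = 1.26
df = n − 1 = 15
p-value = P(T ≥ 1.26) ≈ 0.1129
Since p ≈ 0.1129 > α = 0.025, fail to reject H0; the data do not provide sufficient evidence against H0.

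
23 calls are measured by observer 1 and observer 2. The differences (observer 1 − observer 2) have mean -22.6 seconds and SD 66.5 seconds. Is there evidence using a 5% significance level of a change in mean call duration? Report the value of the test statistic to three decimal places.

H0: μ_d = 0; H1: μ_d ≠ 0 (paired t-test on the differences, two-sided).
t = d̄/(s_d/√n) = -22.6/(66.5/√23) = -1.630
df = n − 1 = 22
Two-sided p-value ≈ 0.117
Since p ≈ 0.117 > α = 0.05, fail to reject H0; the data do not provide sufficient evidence against H0.

-1.630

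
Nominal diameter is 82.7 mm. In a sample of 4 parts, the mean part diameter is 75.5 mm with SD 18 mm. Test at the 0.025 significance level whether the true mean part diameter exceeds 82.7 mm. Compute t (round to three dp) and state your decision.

t = -0.800; fail to reject H0

H0: μ = 82.7; H1: μ > 82.7 (one-sample t-test, right-tailed).
t = (x̄ − μ₀)/(s/√n) = (75.5 − 82.7)/(18/√4) = -0.800
df = n − 1 = 3
p-value = P(T ≥ -0.800) ≈ 0.7589
Since p ≈ 0.7589 > α = 0.025, fail to reject H0; the data do not provide sufficient evidence against H0.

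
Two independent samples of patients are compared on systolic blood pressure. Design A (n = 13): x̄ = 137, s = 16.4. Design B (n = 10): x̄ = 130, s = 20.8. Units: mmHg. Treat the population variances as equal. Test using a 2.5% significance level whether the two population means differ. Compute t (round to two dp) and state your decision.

t = 0.90; fail to reject H0

Let group 1 = design A, group 2 = design B. H0: μ_1 = μ_2; H1: μ_1 ≠ μ_2 (two-sample pooled-variance t-test, two-sided).
s_p² = [(13−1)·16.4² + (10−1)·20.8²]/(13+10−2) = 339.109
t = (137 − 130)/√[339.109·(1/13 + 1/10)] = 0.90
df = n₁ + n₂ − 2 = 21
Two-sided p-value ≈ 0.376
Since p ≈ 0.376 > α = 0.025, fail to reject H0; the evidence is not statistically significant.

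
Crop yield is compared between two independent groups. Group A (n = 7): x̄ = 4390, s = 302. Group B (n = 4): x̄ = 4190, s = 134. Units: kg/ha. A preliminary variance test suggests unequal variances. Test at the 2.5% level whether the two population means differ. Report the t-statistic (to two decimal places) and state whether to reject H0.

Let group 1 = group A, group 2 = group B. H0: μ_1 = μ_2; H1: μ_1 ≠ μ_2 (Welch's two-sample t-test, two-sided).
t = (x̄_1 − x̄_2)/√(s_1²/n_1 + s_2²/n_2) = (4390 − 4190)/√(302²/7 + 134²/4) = 1.51
Welch–Satterthwaite df ≈ 8.77
Two-sided p-value ≈ 0.166
Since p ≈ 0.166 > α = 0.025, fail to reject H0; the evidence is not statistically significant.

t = 1.51; fail to reject H0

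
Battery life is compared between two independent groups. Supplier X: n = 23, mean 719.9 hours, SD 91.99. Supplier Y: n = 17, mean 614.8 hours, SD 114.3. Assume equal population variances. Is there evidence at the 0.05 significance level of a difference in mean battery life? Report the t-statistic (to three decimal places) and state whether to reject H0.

t = 3.222; reject H0

Let group 1 = supplier X, group 2 = supplier Y. H0: μ_1 = μ_2; H1: μ_1 ≠ μ_2 (two-sample pooled-variance t-test, two-sided).
s_p² = [(23−1)·91.99² + (17−1)·114.3²]/(23+17−2) = 10400
t = (719.9 − 614.8)/√[10400·(1/23 + 1/17)] = 3.222
df = n₁ + n₂ − 2 = 38
Two-sided p-value ≈ 0.003
Since p ≈ 0.003 < α = 0.05, reject H0; the evidence is statistically significant.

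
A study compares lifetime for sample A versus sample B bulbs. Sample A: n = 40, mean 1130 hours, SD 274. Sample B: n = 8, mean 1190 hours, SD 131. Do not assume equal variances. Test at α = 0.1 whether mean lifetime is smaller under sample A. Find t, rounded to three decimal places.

-0.946

Let group 1 = sample A, group 2 = sample B. H0: μ_1 = μ_2; H1: μ_1 < μ_2 (Welch's two-sample t-test, left-tailed).
t = (x̄_1 − x̄_2)/√(s_1²/n_1 + s_2²/n_2) = (1130 − 1190)/√(274²/40 + 131²/8) = -0.946
Welch–Satterthwaite df ≈ 21.64
p-value = P(T ≤ -0.946) ≈ 0.177
Since p ≈ 0.177 > α = 0.1, fail to reject H0; the data do not provide sufficient evidence against H0.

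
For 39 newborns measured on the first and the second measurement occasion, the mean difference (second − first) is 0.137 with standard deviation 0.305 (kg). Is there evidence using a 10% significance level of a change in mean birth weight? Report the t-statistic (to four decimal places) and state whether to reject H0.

t = 2.8051; reject H0

H0: μ_d = 0; H1: μ_d ≠ 0 (paired t-test on the differences, two-sided).
t = d̄/(s_d/√n) = 0.137/(0.305/√39) = 2.8051
df = n − 1 = 38
Two-sided p-value ≈ 0.008
Since p ≈ 0.008 < α = 0.1, reject H0; the evidence is statistically significant.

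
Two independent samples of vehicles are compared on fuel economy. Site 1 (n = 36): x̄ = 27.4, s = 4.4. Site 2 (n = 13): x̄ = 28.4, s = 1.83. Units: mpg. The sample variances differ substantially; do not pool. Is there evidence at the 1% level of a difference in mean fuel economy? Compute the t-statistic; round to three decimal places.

Let group 1 = site 1, group 2 = site 2. H0: μ_1 = μ_2; H1: μ_1 ≠ μ_2 (Welch's two-sample t-test, two-sided).
t = (x̄_1 − x̄_2)/√(s_1²/n_1 + s_2²/n_2) = (27.4 − 28.4)/√(4.4²/36 + 1.83²/13) = -1.121
Welch–Satterthwaite df ≈ 45.87
Two-sided p-value ≈ 0.268
Since p ≈ 0.268 > α = 0.01, fail to reject H0; the data do not provide sufficient evidence against H0.

-1.121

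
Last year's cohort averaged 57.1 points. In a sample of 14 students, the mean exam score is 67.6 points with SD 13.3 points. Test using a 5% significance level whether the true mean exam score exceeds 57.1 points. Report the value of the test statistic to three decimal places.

2.954

H0: μ = 57.1; H1: μ > 57.1 (one-sample t-test, right-tailed).
t = (x̄ − μ₀)/(s/√n) = (67.6 − 57.1)/(13.3/√14) = 2.954
df = n − 1 = 13
p-value = P(T ≥ 2.954) ≈ 0.006
Since p ≈ 0.006 < α = 0.05, reject H0; the evidence is statistically significant.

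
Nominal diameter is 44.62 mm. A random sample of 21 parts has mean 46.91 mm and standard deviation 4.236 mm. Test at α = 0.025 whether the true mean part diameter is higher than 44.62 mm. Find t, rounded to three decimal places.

H0: μ = 44.62; H1: μ > 44.62 (one-sample t-test, right-tailed).
t = (x̄ − μ₀)/(s/√n) = (46.91 − 44.62)/(4.236/√21) = 2.477
df = n − 1 = 20
p-value = P(T ≥ 2.477) ≈ 0.011
Since p ≈ 0.011 < α = 0.025, reject H0; the data support H1.

2.477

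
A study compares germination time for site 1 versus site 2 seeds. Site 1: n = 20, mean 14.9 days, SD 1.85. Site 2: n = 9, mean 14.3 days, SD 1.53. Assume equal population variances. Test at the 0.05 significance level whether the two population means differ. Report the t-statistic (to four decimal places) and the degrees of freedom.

Let group 1 = site 1, group 2 = site 2. H0: μ_1 = μ_2; H1: μ_1 ≠ μ_2 (two-sample pooled-variance t-test, two-sided).
s_p² = [(20−1)·1.85² + (9−1)·1.53²]/(20+9−2) = 3.10203
t = (14.9 − 14.3)/√[3.10203·(1/20 + 1/9)] = 0.8487
df = n₁ + n₂ − 2 = 27
Two-sided p-value ≈ 0.4035
Since p ≈ 0.4035 > α = 0.05, fail to reject H0; the evidence is not statistically significant.

t = 0.8487, df = 27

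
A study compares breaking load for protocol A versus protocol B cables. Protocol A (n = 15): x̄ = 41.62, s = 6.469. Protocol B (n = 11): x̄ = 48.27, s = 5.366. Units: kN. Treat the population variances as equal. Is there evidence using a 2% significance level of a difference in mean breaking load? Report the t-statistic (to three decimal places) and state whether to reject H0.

Let group 1 = protocol A, group 2 = protocol B. H0: μ_1 = μ_2; H1: μ_1 ≠ μ_2 (two-sample pooled-variance t-test, two-sided).
s_p² = [(15−1)·6.469² + (11−1)·5.366²]/(15+11−2) = 36.4088
t = (41.62 − 48.27)/√[36.4088·(1/15 + 1/11)] = -2.776
df = n₁ + n₂ − 2 = 24
Two-sided p-value ≈ 0.0105
Since p ≈ 0.0105 < α = 0.02, reject H0; the evidence is statistically significant.

t = -2.776; reject H0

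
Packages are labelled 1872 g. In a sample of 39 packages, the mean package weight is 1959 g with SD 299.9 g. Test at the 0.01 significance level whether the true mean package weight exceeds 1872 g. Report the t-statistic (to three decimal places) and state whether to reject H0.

t = 1.812; fail to reject H0

H0: μ = 1872; H1: μ > 1872 (one-sample t-test, right-tailed).
t = (x̄ − μ₀)/(s/√n) = (1959 − 1872)/(299.9/√39) = 1.812
df = n − 1 = 38
p-value = P(T ≥ 1.812) ≈ 0.0390
Since p ≈ 0.0390 > α = 0.01, fail to reject H0; the evidence is not statistically significant.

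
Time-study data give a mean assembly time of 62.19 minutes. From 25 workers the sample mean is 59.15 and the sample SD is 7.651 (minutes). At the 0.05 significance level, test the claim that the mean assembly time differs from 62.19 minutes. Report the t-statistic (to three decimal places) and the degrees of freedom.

t = -1.987, df = 24

H0: μ = 62.19; H1: μ ≠ 62.19 (one-sample t-test, two-sided).
t = (x̄ − μ₀)/(s/√n) = (59.15 − 62.19)/(7.651/√25) = -1.987
df = n − 1 = 24
Two-sided p-value ≈ 0.058
Since p ≈ 0.058 > α = 0.05, fail to reject H0; the evidence is not statistically significant.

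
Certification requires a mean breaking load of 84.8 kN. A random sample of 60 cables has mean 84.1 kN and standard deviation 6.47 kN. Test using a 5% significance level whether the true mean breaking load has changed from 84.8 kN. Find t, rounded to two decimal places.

H0: μ = 84.8; H1: μ ≠ 84.8 (one-sample t-test, two-sided).
t = (x̄ − μ₀)/(s/√n) = (84.1 − 84.8)/(6.47/√60) = -0.84
df = n − 1 = 59
Two-sided p-value ≈ 0.405
Since p ≈ 0.405 > α = 0.05, fail to reject H0; the evidence is not statistically significant.

-0.84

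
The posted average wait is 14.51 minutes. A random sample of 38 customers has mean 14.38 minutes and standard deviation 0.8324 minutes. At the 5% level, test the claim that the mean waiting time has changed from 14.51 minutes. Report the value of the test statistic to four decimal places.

-0.9627

H0: μ = 14.51; H1: μ ≠ 14.51 (one-sample t-test, two-sided).
t = (x̄ − μ₀)/(s/√n) = (14.38 − 14.51)/(0.8324/√38) = -0.9627
df = n − 1 = 37
Two-sided p-value ≈ 0.3419
Since p ≈ 0.3419 > α = 0.05, fail to reject H0; the evidence is not statistically significant.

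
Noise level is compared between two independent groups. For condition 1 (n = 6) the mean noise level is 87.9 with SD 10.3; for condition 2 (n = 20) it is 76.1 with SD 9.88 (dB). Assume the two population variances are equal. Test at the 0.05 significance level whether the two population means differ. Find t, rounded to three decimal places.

2.543

Let group 1 = condition 1, group 2 = condition 2. H0: μ_1 = μ_2; H1: μ_1 ≠ μ_2 (two-sample pooled-variance t-test, two-sided).
s_p² = [(6−1)·10.3² + (20−1)·9.88²]/(6+20−2) = 99.3802
t = (87.9 − 76.1)/√[99.3802·(1/6 + 1/20)] = 2.543
df = n₁ + n₂ − 2 = 24
Two-sided p-value ≈ 0.0179
Since p ≈ 0.0179 < α = 0.05, reject H0; the evidence is statistically significant.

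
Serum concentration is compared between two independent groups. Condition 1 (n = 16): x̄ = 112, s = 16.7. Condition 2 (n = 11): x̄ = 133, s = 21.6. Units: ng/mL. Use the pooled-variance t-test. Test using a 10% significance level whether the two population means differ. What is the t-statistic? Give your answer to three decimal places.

Let group 1 = condition 1, group 2 = condition 2. H0: μ_1 = μ_2; H1: μ_1 ≠ μ_2 (two-sample pooled-variance t-test, two-sided).
s_p² = [(16−1)·16.7² + (11−1)·21.6²]/(16+11−2) = 353.958
t = (112 − 133)/√[353.958·(1/16 + 1/11)] = -2.850
df = n₁ + n₂ − 2 = 25
Two-sided p-value ≈ 0.009
Since p ≈ 0.009 < α = 0.1, reject H0; the data support H1.

-2.850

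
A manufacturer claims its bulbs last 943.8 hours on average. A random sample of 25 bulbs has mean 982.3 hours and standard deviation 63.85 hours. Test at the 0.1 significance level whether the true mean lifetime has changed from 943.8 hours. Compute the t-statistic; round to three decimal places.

H0: μ = 943.8; H1: μ ≠ 943.8 (one-sample t-test, two-sided).
t = (x̄ − μ₀)/(s/√n) = (982.3 − 943.8)/(63.85/√25) = 3.015
df = n − 1 = 24
Two-sided p-value ≈ 0.0060
Since p ≈ 0.0060 < α = 0.1, reject H0; the evidence is statistically significant.

3.015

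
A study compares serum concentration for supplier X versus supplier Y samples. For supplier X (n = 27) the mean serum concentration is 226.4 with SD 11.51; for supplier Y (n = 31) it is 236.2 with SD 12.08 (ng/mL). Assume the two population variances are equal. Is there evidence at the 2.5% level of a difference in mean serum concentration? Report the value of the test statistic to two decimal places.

Let group 1 = supplier X, group 2 = supplier Y. H0: μ_1 = μ_2; H1: μ_1 ≠ μ_2 (two-sample pooled-variance t-test, two-sided).
s_p² = [(27−1)·11.51² + (31−1)·12.08²]/(27+31−2) = 139.683
t = (226.4 − 236.2)/√[139.683·(1/27 + 1/31)] = -3.15
df = n₁ + n₂ − 2 = 56
Two-sided p-value ≈ 0.003
Since p ≈ 0.003 < α = 0.025, reject H0; the data support H1.

-3.15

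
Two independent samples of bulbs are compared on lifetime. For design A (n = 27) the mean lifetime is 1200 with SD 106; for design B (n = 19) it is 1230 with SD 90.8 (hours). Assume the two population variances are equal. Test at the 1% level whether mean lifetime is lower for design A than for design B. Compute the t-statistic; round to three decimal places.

-1.001

Let group 1 = design A, group 2 = design B. H0: μ_1 = μ_2; H1: μ_1 < μ_2 (two-sample pooled-variance t-test, left-tailed).
s_p² = [(27−1)·106² + (19−1)·90.8²]/(27+19−2) = 10012.3
t = (1200 − 1230)/√[10012.3·(1/27 + 1/19)] = -1.001
df = n₁ + n₂ − 2 = 44
p-value = P(T ≤ -1.001) ≈ 0.161
Since p ≈ 0.161 > α = 0.01, fail to reject H0; the data do not provide sufficient evidence against H0.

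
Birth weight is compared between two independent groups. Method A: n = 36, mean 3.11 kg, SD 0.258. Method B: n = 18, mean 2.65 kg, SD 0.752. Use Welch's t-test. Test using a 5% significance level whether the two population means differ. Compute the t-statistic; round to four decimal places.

Let group 1 = method A, group 2 = method B. H0: μ_1 = μ_2; H1: μ_1 ≠ μ_2 (Welch's two-sample t-test, two-sided).
t = (x̄_1 − x̄_2)/√(s_1²/n_1 + s_2²/n_2) = (3.11 − 2.65)/√(0.258²/36 + 0.752²/18) = 2.5221
Welch–Satterthwaite df ≈ 19.03
Two-sided p-value ≈ 0.021
Since p ≈ 0.021 < α = 0.05, reject H0; the evidence is statistically significant.

2.5221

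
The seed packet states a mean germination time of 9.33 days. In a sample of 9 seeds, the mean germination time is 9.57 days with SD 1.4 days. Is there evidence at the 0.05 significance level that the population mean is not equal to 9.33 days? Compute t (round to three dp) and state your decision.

H0: μ = 9.33; H1: μ ≠ 9.33 (one-sample t-test, two-sided).
t = (x̄ − μ₀)/(s/√n) = (9.57 − 9.33)/(1.4/√9) = 0.514
df = n − 1 = 8
Two-sided p-value ≈ 0.6210
Since p ≈ 0.6210 > α = 0.05, fail to reject H0; the data do not provide sufficient evidence against H0.

t = 0.514; fail to reject H0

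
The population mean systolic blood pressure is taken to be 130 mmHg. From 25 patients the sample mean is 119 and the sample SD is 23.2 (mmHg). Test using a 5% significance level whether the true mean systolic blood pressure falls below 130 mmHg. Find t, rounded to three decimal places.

H0: μ = 130; H1: μ < 130 (one-sample t-test, left-tailed).
t = (x̄ − μ₀)/(s/√n) = (119 − 130)/(23.2/√25) = -2.371
df = n − 1 = 24
p-value = P(T ≤ -2.371) ≈ 0.013
Since p ≈ 0.013 < α = 0.05, reject H0; the data support H1.

-2.371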